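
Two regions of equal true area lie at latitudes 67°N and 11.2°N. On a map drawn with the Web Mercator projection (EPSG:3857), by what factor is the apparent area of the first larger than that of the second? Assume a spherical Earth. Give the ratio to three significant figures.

Mercator areal scale is sec²φ.
At 67°: sec²(67°) = 1/0.3907² = 6.550.
At 11.2°: sec²(11.2°) = 1/0.9810² = 1.039.
Ratio = 6.550/1.039 = cos²(11.2°)/cos²(67°) ≈ 6.30.

6.30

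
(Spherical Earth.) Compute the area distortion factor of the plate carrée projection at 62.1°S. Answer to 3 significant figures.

In the plate carrée (x = Rλ, y = Rφ), meridians are true-scale (h = 1) and parallels are stretched by k = sec φ.
Areal scale = h·k = 1 × sec φ; at 62.1°, h = 1.000, k = 2.137, so h·k = 2.137.

2.14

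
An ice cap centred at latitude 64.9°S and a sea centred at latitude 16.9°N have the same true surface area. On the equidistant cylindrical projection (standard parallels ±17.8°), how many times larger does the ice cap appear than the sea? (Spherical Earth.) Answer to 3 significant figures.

With standard parallel φ₀ = 17.8°, the equirectangular projection gives x = Rλ cos φ₀, y = Rφ, so h = 1 and k = cos 17.8° / cos φ.
Areal scale at 64.9°: h·k = 1.000 × 2.245 = 2.245.
Areal scale at 16.9°: h·k = 1.000 × 0.9951 = 0.9951.
Ratio = 2.245/0.9951 ≈ 2.26.

2.26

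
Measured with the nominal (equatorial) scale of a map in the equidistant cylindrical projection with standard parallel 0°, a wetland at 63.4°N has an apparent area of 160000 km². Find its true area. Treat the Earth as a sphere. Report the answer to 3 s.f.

71600 km²

Plate carrée maps x = Rλ, y = Rφ. The meridian scale is h = 1 and the parallel scale is k = 1/cos φ = sec φ.
Areal scale = h·k = 1 × sec φ; at 63.4°, h = 1.000, k = 2.233, so h·k = 2.233.
True area = apparent / (areal scale) = 160000 / 2.233 ≈ 71600 km².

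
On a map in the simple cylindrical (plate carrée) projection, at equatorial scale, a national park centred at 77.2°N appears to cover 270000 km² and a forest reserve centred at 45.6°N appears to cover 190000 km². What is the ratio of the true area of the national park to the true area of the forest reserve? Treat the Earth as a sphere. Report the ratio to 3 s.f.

0.450

On the plate carrée, areal scale = h·k = 1 × sec φ, so true area = apparent × cos φ.
True area of national park: 270000 × cos(77.2°) = 270000 × 0.2215 = 59820 km².
True area of forest reserve: 190000 × cos(45.6°) = 190000 × 0.6997 = 132900 km².
Ratio = 59820 / 132900 ≈ 0.450.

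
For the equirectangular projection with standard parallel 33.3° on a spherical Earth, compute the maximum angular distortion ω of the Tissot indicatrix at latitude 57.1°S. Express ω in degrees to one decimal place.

With standard parallel φ₀ = 33.3°, the equirectangular projection gives x = Rλ cos φ₀, y = Rφ, so h = 1 and k = cos 33.3° / cos φ.
At 57.1°: h = 1.000, k = 1.539; principal scales a = 1.539, b = 1.000.
sin(ω/2) = (a − b)/(a + b) = 0.5387/2.539 = 0.2122, so ω = 2 arcsin(0.2122) ≈ 24.5°.

24.5°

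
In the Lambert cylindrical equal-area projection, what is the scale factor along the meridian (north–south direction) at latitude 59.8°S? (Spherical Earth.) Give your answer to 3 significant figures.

The Lambert cylindrical equal-area projection is the cylindrical equal-area projection with its standard parallel at the equator (φ₀ = 0). A cylindrical equal-area projection with standard parallel φ₀ has meridian scale h = cos φ / cos φ₀ and parallel scale k = cos φ₀ / cos φ (so areas are preserved, h·k = 1).
h = cos 59.8° / cos 0° = 0.5030/1.000 = 0.5030.

0.503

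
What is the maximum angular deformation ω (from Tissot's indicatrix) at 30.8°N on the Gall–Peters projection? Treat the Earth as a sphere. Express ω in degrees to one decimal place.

22.2°

Gall–Peters is a cylindrical equal-area projection with standard parallels at ±45°. Cylindrical equal-area (φ₀ = 45°): h = cos φ / cos 45° along meridians, k = cos 45° / cos φ along parallels; h·k = 1.
At 30.8°: h = 1.215, k = 0.8232; principal scales a = 1.215, b = 0.8232.
sin(ω/2) = (a − b)/(a + b) = 0.3915/2.038 = 0.1921, so ω = 2 arcsin(0.1921) ≈ 22.2°.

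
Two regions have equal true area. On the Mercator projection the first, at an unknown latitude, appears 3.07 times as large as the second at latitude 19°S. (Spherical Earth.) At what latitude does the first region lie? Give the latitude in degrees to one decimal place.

57.3°

Mercator areal scale is sec²φ, so apparent-area ratio = sec²φ₁ / sec²φ₂ = cos²φ₂ / cos²φ₁.
cos²φ₂ / cos²φ₁ = 3.07  ⇒  cos φ₁ = cos 19° / √3.07 = 0.9455/1.752 = 0.5396.
φ₁ = arccos(0.5396) ≈ 57.3°.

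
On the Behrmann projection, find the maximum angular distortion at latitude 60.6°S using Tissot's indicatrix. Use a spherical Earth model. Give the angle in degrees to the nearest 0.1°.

The Behrmann projection is cylindrical equal-area with φ₀ = 30°. A cylindrical equal-area projection with standard parallel φ₀ has meridian scale h = cos φ / cos φ₀ and parallel scale k = cos φ₀ / cos φ (so areas are preserved, h·k = 1).
At 60.6°: h = 0.5668, k = 1.764; principal scales a = 1.764, b = 0.5668.
sin(ω/2) = (a − b)/(a + b) = 1.197/2.331 = 0.5136, so ω = 2 arcsin(0.5136) ≈ 61.8°.

61.8°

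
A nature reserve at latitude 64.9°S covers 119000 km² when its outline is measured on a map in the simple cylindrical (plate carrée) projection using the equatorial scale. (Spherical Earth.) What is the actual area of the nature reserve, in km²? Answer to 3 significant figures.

50500 km²

Plate carrée maps x = Rλ, y = Rφ. The meridian scale is h = 1 and the parallel scale is k = 1/cos φ = sec φ.
Areal scale = h·k = 1 × sec φ; at 64.9°, h = 1.000, k = 2.357, so h·k = 2.357.
True area = apparent / (areal scale) = 119000 / 2.357 ≈ 50500 km².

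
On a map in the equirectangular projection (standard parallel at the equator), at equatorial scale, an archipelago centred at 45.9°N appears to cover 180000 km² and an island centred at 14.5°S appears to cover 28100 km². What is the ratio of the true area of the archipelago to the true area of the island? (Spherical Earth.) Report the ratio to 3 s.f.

On the plate carrée, areal scale = h·k = 1 × sec φ, so true area = apparent × cos φ.
True area of archipelago: 180000 × cos(45.9°) = 180000 × 0.6959 = 125300 km².
True area of island: 28100 × cos(14.5°) = 28100 × 0.9681 = 27200 km².
Ratio = 125300 / 27200 ≈ 4.60.

4.60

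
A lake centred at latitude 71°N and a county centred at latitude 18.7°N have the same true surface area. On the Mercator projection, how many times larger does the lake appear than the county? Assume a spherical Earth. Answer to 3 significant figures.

Mercator is conformal with k = sec φ, so areal scale = k² = sec²φ.
At 71°: sec²(71°) = 1/0.3256² = 9.434.
At 18.7°: sec²(18.7°) = 1/0.9472² = 1.115.
Ratio = 9.434/1.115 = cos²(18.7°)/cos²(71°) ≈ 8.46.

8.46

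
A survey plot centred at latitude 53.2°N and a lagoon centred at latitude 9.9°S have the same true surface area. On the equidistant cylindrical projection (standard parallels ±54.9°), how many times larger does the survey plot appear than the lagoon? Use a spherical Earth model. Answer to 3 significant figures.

The equidistant cylindrical projection with φ₀ = 54.9° has h = 1 (meridians true) and k = cos φ₀ / cos φ along parallels.
Areal scale at 53.2°: h·k = 1.000 × 0.9599 = 0.9599.
Areal scale at 9.9°: h·k = 1.000 × 0.5837 = 0.5837.
Ratio = 0.9599/0.5837 ≈ 1.64.

1.64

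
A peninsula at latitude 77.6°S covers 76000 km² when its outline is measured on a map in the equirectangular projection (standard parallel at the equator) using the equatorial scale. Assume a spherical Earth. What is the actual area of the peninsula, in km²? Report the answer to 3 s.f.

Plate carrée maps x = Rλ, y = Rφ. The meridian scale is h = 1 and the parallel scale is k = 1/cos φ = sec φ.
Areal scale = h·k = 1 × sec φ; at 77.6°, h = 1.000, k = 4.657, so h·k = 4.657.
True area = apparent / (areal scale) = 76000 / 4.657 ≈ 16300 km².

16300 km²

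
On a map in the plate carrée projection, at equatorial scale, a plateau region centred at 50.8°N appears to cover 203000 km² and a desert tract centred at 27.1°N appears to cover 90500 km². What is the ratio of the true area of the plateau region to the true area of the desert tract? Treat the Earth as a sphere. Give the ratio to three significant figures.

1.59

Plate carrée has h = 1 and k = sec φ, giving areal scale sec φ; true area = (apparent area) · cos φ.
True area of plateau region: 203000 × cos(50.8°) = 203000 × 0.6320 = 128300 km².
True area of desert tract: 90500 × cos(27.1°) = 90500 × 0.8902 = 80560 km².
Ratio = 128300 / 80560 ≈ 1.59.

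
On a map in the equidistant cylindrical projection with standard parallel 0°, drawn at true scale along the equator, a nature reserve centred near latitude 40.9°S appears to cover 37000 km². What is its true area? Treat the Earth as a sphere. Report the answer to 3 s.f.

Plate carrée maps x = Rλ, y = Rφ. The meridian scale is h = 1 and the parallel scale is k = 1/cos φ = sec φ.
Areal scale = h·k = 1 × sec φ; at 40.9°, h = 1.000, k = 1.323, so h·k = 1.323.
True area = apparent / (areal scale) = 37000 / 1.323 ≈ 28000 km².

28000 km²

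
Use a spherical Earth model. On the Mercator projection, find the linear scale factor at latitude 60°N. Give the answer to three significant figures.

The Mercator projection is conformal; its linear scale factor is the same in every direction and equals sec φ = 1/cos φ.
k = 1/cos 60° = 1/0.5000 = 2.000.

2.00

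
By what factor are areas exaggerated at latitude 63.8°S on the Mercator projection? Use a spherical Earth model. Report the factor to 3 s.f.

Mercator is conformal, so the point scale is isotropic: h = k = sec φ = 1/cos φ.
Areal scale = k² = sec²φ = 1/cos²(63.8°) = 1/0.4415² = 5.130.

5.13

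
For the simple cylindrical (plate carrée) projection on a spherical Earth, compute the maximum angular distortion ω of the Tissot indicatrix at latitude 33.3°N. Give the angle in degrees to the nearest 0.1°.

Plate carrée maps x = Rλ, y = Rφ. The meridian scale is h = 1 and the parallel scale is k = 1/cos φ = sec φ.
At 33.3°: h = 1.000, k = 1.196; principal scales a = 1.196, b = 1.000.
sin(ω/2) = (a − b)/(a + b) = 0.1964/2.196 = 0.08944, so ω = 2 arcsin(0.08944) ≈ 10.3°.

10.3°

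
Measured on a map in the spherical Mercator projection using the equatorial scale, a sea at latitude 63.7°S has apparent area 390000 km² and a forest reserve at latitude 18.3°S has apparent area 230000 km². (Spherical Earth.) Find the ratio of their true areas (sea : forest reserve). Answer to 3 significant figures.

0.369

Mercator's areal exaggeration is sec²φ; hence true area = (apparent area) · cos²φ.
True area of sea: 390000 × cos²(63.7°) = 390000 × 0.1963 = 76560 km².
True area of forest reserve: 230000 × cos²(18.3°) = 230000 × 0.9014 = 207300 km².
Ratio = 76560 / 207300 ≈ 0.369.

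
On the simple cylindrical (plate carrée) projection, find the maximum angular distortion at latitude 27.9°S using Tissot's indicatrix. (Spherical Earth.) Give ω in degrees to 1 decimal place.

In the plate carrée (x = Rλ, y = Rφ), meridians are true-scale (h = 1) and parallels are stretched by k = sec φ.
At 27.9°: h = 1.000, k = 1.132; principal scales a = 1.132, b = 1.000.
sin(ω/2) = (a − b)/(a + b) = 0.1315/2.132 = 0.06170, so ω = 2 arcsin(0.06170) ≈ 7.1°.

7.1°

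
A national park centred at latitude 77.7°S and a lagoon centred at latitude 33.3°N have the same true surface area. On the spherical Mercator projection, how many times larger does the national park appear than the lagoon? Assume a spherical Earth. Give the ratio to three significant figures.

On Mercator, area is exaggerated by sec²φ = 1/cos²φ.
At 77.7°: sec²(77.7°) = 1/0.2130² = 22.04.
At 33.3°: sec²(33.3°) = 1/0.8358² = 1.431.
Ratio = 22.04/1.431 = cos²(33.3°)/cos²(77.7°) ≈ 15.4.

15.4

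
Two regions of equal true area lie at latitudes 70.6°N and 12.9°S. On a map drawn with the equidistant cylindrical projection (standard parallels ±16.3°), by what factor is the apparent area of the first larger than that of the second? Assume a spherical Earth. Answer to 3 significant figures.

2.93

In the equirectangular projection with standard parallel φ₀ = 16.3° (x = Rλ cos φ₀, y = Rφ), meridians are true-scale (h = 1) and the parallel scale is k = cos φ₀ / cos φ.
Areal scale at 70.6°: h·k = 1.000 × 2.890 = 2.890.
Areal scale at 12.9°: h·k = 1.000 × 0.9847 = 0.9847.
Ratio = 2.890/0.9847 ≈ 2.93.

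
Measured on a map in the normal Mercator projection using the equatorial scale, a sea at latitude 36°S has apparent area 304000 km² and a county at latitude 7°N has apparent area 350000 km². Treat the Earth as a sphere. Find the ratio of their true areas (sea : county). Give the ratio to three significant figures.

0.577

Mercator's areal exaggeration is sec²φ; hence true area = (apparent area) · cos²φ.
True area of sea: 304000 × cos²(36°) = 304000 × 0.6545 = 199000 km².
True area of county: 350000 × cos²(7°) = 350000 × 0.9851 = 344800 km².
Ratio = 199000 / 344800 ≈ 0.577.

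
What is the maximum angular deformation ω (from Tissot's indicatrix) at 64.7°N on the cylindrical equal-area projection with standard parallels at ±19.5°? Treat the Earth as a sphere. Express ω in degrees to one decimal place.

82.4°

For cylindrical equal-area with standard parallel φ₀, h = cos φ / cos φ₀ and k = cos φ₀ / cos φ, so h·k = 1.
At 64.7°: h = 0.4534, k = 2.206; principal scales a = 2.206, b = 0.4534.
sin(ω/2) = (a − b)/(a + b) = 1.752/2.659 = 0.6590, so ω = 2 arcsin(0.6590) ≈ 82.4°.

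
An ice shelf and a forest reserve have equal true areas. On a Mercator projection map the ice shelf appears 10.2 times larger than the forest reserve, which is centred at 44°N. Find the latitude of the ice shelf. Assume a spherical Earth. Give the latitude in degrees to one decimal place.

For equal true areas on Mercator, apparent areas scale as sec²φ, so the ratio is cos²φ₂ / cos²φ₁.
cos²φ₂ / cos²φ₁ = 10.2  ⇒  cos φ₁ = cos 44° / √10.2 = 0.7193/3.194 = 0.2252.
φ₁ = arccos(0.2252) ≈ 77.0°.

77.0°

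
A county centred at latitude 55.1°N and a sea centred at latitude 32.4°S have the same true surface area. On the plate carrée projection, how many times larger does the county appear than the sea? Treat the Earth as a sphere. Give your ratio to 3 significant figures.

In the plate carrée (x = Rλ, y = Rφ), meridians are true-scale (h = 1) and parallels are stretched by k = sec φ.
Areal scale at 55.1°: h·k = 1.000 × 1.748 = 1.748.
Areal scale at 32.4°: h·k = 1.000 × 1.184 = 1.184.
Ratio = 1.748/1.184 ≈ 1.48.

1.48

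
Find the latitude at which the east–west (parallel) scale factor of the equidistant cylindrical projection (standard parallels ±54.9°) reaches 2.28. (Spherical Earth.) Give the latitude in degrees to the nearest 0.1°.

In the equirectangular projection with standard parallel φ₀ = 54.9° (x = Rλ cos φ₀, y = Rφ), meridians are true-scale (h = 1) and the parallel scale is k = cos φ₀ / cos φ.
k = cos φ₀ / cos φ = 2.28  ⇒  cos φ = cos 54.9° / 2.28 = 0.2522.
φ = arccos(0.2522) ≈ 75.4°.

75.4°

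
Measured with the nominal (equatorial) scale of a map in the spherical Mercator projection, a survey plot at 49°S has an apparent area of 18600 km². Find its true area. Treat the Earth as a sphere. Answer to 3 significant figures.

For Mercator, h = k = sec φ (a conformal cylindrical projection has a single point scale, 1/cos φ).
Areal scale = k² = sec²φ = 1/cos²(49°) = 1/0.6561² = 2.323.
True area = apparent / (areal scale) = 18600 / 2.323 ≈ 8010 km².

8010 km²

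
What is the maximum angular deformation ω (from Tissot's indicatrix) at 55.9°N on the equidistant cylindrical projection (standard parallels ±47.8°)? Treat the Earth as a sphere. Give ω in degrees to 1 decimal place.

In the equirectangular projection with standard parallel φ₀ = 47.8° (x = Rλ cos φ₀, y = Rφ), meridians are true-scale (h = 1) and the parallel scale is k = cos φ₀ / cos φ.
At 55.9°: h = 1.000, k = 1.198; principal scales a = 1.198, b = 1.000.
sin(ω/2) = (a − b)/(a + b) = 0.1981/2.198 = 0.09014, so ω = 2 arcsin(0.09014) ≈ 10.3°.

10.3°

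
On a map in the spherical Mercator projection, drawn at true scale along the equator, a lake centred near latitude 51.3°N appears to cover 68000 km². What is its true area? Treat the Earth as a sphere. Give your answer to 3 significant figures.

Mercator is conformal, so the point scale is isotropic: h = k = sec φ = 1/cos φ.
Areal scale = k² = sec²φ = 1/cos²(51.3°) = 1/0.6252² = 2.558.
True area = apparent / (areal scale) = 68000 / 2.558 ≈ 26600 km².

26600 km²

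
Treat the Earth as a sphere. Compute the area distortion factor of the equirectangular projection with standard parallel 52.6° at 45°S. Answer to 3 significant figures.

0.859

The equidistant cylindrical projection with φ₀ = 52.6° has h = 1 (meridians true) and k = cos φ₀ / cos φ along parallels.
Areal scale = h·k = 1 × cos φ₀ / cos φ; at 45°, h = 1.000, k = 0.8590, so h·k = 0.8590.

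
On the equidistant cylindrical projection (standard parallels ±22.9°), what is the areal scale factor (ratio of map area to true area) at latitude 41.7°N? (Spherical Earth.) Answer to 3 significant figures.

With standard parallel φ₀ = 22.9°, the equirectangular projection gives x = Rλ cos φ₀, y = Rφ, so h = 1 and k = cos 22.9° / cos φ.
Areal scale = h·k = 1 × cos φ₀ / cos φ; at 41.7°, h = 1.000, k = 1.234, so h·k = 1.234.

1.23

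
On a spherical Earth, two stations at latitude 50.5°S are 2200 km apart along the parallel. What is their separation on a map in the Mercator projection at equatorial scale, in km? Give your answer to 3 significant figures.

The Mercator projection is conformal; its linear scale factor is the same in every direction and equals sec φ = 1/cos φ.
Along the parallel, k = sec 50.5° = 1/0.6361 = 1.572.
Map distance = 2200 × 1.572 ≈ 3460 km.

3460 km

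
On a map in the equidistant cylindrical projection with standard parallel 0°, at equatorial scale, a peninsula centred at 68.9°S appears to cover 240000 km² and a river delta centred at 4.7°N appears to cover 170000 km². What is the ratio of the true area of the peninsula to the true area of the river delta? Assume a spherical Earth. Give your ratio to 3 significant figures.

0.510

Plate carrée has h = 1 and k = sec φ, giving areal scale sec φ; true area = (apparent area) · cos φ.
True area of peninsula: 240000 × cos(68.9°) = 240000 × 0.3600 = 86400 km².
True area of river delta: 170000 × cos(4.7°) = 170000 × 0.9966 = 169400 km².
Ratio = 86400 / 169400 ≈ 0.510.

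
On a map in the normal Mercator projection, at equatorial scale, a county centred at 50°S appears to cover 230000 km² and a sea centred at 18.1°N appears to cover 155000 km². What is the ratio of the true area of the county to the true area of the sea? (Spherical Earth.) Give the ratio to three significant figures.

On Mercator the areal scale is sec²φ, so true area = apparent × cos²φ.
True area of county: 230000 × cos²(50°) = 230000 × 0.4132 = 95030 km².
True area of sea: 155000 × cos²(18.1°) = 155000 × 0.9035 = 140000 km².
Ratio = 95030 / 140000 ≈ 0.679.

0.679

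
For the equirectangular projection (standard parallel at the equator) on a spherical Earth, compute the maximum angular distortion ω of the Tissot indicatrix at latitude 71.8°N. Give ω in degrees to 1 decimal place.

63.2°

In the plate carrée (x = Rλ, y = Rφ), meridians are true-scale (h = 1) and parallels are stretched by k = sec φ.
At 71.8°: h = 1.000, k = 3.202; principal scales a = 3.202, b = 1.000.
sin(ω/2) = (a − b)/(a + b) = 2.202/4.202 = 0.5240, so ω = 2 arcsin(0.5240) ≈ 63.2°.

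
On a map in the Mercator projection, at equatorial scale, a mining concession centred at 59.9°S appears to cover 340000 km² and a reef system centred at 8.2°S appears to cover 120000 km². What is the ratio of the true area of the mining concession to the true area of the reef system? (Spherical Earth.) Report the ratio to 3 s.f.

Since Mercator area scale is 1/cos²φ, the true area equals the apparent area multiplied by cos²φ.
True area of mining concession: 340000 × cos²(59.9°) = 340000 × 0.2515 = 85510 km².
True area of reef system: 120000 × cos²(8.2°) = 120000 × 0.9797 = 117600 km².
Ratio = 85510 / 117600 ≈ 0.727.

0.727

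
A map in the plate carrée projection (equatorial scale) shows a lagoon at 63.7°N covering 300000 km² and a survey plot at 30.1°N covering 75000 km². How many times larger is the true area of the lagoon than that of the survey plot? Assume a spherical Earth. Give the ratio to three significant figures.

2.05

On the plate carrée, areal scale = h·k = 1 × sec φ, so true area = apparent × cos φ.
True area of lagoon: 300000 × cos(63.7°) = 300000 × 0.4431 = 132900 km².
True area of survey plot: 75000 × cos(30.1°) = 75000 × 0.8652 = 64890 km².
Ratio = 132900 / 64890 ≈ 2.05.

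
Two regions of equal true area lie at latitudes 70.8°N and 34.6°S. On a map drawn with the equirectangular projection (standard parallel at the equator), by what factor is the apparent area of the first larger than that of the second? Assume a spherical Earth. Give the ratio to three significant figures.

2.50

For the equirectangular projection with φ₀ = 0 (plate carrée), h = 1 along meridians and k = sec φ along parallels.
Areal scale at 70.8°: h·k = 1.000 × 3.041 = 3.041.
Areal scale at 34.6°: h·k = 1.000 × 1.215 = 1.215.
Ratio = 3.041/1.215 ≈ 2.50.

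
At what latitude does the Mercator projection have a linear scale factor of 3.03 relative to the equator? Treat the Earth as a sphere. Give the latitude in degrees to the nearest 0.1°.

70.7°

Mercator scale is k = sec φ = 1/cos φ.
1/cos φ = 3.03  ⇒  cos φ = 0.3300  ⇒  φ = arccos(0.3300) ≈ 70.7°.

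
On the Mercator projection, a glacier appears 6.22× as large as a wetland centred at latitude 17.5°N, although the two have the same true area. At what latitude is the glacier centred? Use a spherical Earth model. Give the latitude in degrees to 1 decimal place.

Mercator areal scale is sec²φ, so apparent-area ratio = sec²φ₁ / sec²φ₂ = cos²φ₂ / cos²φ₁.
cos²φ₂ / cos²φ₁ = 6.22  ⇒  cos φ₁ = cos 17.5° / √6.22 = 0.9537/2.494 = 0.3824.
φ₁ = arccos(0.3824) ≈ 67.5°.

67.5°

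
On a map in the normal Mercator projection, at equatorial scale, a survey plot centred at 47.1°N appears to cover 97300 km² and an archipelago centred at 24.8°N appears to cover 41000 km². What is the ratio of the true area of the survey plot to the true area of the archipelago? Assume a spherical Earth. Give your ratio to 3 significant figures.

1.33

Mercator's areal exaggeration is sec²φ; hence true area = (apparent area) · cos²φ.
True area of survey plot: 97300 × cos²(47.1°) = 97300 × 0.4634 = 45090 km².
True area of archipelago: 41000 × cos²(24.8°) = 41000 × 0.8241 = 33790 km².
Ratio = 45090 / 33790 ≈ 1.33.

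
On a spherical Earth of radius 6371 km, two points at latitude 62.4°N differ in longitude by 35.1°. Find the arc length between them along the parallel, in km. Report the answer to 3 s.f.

Arc length along a parallel = R cos φ · Δλ (with Δλ in radians).
= 6371 × cos 62.4° × (35.1° × π/180) = 6371 × 0.4633 × 0.6126 ≈ 1810 km.

1810 km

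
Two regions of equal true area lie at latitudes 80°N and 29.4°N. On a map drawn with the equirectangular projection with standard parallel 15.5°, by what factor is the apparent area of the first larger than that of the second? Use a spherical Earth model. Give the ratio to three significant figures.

The equidistant cylindrical projection with φ₀ = 15.5° has h = 1 (meridians true) and k = cos φ₀ / cos φ along parallels.
Areal scale at 80°: h·k = 1.000 × 5.549 = 5.549.
Areal scale at 29.4°: h·k = 1.000 × 1.106 = 1.106.
Ratio = 5.549/1.106 ≈ 5.02.

5.02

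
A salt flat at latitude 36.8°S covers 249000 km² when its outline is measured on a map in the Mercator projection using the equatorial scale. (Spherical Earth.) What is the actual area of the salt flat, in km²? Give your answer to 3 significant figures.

160000 km²

For Mercator, h = k = sec φ (a conformal cylindrical projection has a single point scale, 1/cos φ).
Areal scale = k² = sec²φ = 1/cos²(36.8°) = 1/0.8007² = 1.560.
True area = apparent / (areal scale) = 249000 / 1.560 ≈ 160000 km².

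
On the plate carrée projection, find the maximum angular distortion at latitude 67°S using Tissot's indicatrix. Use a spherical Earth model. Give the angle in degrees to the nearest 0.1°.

In the plate carrée (x = Rλ, y = Rφ), meridians are true-scale (h = 1) and parallels are stretched by k = sec φ.
At 67°: h = 1.000, k = 2.559; principal scales a = 2.559, b = 1.000.
sin(ω/2) = (a − b)/(a + b) = 1.559/3.559 = 0.4381, so ω = 2 arcsin(0.4381) ≈ 52.0°.

52.0°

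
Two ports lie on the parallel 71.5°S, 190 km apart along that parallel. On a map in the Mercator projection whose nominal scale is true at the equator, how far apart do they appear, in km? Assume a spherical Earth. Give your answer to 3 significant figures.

For Mercator, h = k = sec φ (a conformal cylindrical projection has a single point scale, 1/cos φ).
Along the parallel, k = sec 71.5° = 1/0.3173 = 3.152.
Map distance = 190 × 3.152 ≈ 599 km.

599 km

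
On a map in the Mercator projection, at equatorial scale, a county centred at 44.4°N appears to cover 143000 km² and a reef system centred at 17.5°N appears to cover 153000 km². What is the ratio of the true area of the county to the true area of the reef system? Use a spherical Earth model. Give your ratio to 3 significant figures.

Since Mercator area scale is 1/cos²φ, the true area equals the apparent area multiplied by cos²φ.
True area of county: 143000 × cos²(44.4°) = 143000 × 0.5105 = 73000 km².
True area of reef system: 153000 × cos²(17.5°) = 153000 × 0.9096 = 139200 km².
Ratio = 73000 / 139200 ≈ 0.525.

0.525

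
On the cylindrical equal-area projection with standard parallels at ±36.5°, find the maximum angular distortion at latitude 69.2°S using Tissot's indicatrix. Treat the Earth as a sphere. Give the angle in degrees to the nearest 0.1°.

84.7°

For cylindrical equal-area with standard parallel φ₀, h = cos φ / cos φ₀ and k = cos φ₀ / cos φ, so h·k = 1.
At 69.2°: h = 0.4418, k = 2.264; principal scales a = 2.264, b = 0.4418.
sin(ω/2) = (a − b)/(a + b) = 1.822/2.705 = 0.6734, so ω = 2 arcsin(0.6734) ≈ 84.7°.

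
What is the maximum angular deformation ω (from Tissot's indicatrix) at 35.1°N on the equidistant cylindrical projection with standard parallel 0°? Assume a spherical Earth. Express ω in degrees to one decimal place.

Plate carrée maps x = Rλ, y = Rφ. The meridian scale is h = 1 and the parallel scale is k = 1/cos φ = sec φ.
At 35.1°: h = 1.000, k = 1.222; principal scales a = 1.222, b = 1.000.
sin(ω/2) = (a − b)/(a + b) = 0.2223/2.222 = 0.1000, so ω = 2 arcsin(0.1000) ≈ 11.5°.

11.5°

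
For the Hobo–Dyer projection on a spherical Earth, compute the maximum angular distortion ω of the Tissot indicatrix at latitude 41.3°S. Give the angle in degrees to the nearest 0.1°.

6.2°

The Hobo–Dyer projection is cylindrical equal-area with φ₀ = 37.5°. Cylindrical equal-area (φ₀ = 37.5°): h = cos φ / cos 37.5° along meridians, k = cos 37.5° / cos φ along parallels; h·k = 1.
At 41.3°: h = 0.9469, k = 1.056; principal scales a = 1.056, b = 0.9469.
sin(ω/2) = (a − b)/(a + b) = 0.1091/2.003 = 0.05446, so ω = 2 arcsin(0.05446) ≈ 6.2°.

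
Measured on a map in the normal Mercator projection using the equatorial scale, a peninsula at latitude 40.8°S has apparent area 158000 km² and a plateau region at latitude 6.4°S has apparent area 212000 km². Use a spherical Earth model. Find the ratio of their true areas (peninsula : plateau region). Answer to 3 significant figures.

0.432

On Mercator the areal scale is sec²φ, so true area = apparent × cos²φ.
True area of peninsula: 158000 × cos²(40.8°) = 158000 × 0.5730 = 90540 km².
True area of plateau region: 212000 × cos²(6.4°) = 212000 × 0.9876 = 209400 km².
Ratio = 90540 / 209400 ≈ 0.432.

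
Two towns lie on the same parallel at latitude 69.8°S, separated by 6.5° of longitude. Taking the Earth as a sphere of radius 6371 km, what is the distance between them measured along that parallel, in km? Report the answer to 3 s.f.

Arc length along a parallel = R cos φ · Δλ (with Δλ in radians).
= 6371 × cos 69.8° × (6.5° × π/180) = 6371 × 0.3453 × 0.1134 ≈ 250 km.

250 km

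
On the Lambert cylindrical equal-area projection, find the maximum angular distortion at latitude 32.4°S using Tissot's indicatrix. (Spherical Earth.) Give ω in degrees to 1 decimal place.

The Lambert cylindrical equal-area projection is the cylindrical equal-area projection with its standard parallel at the equator (φ₀ = 0). For cylindrical equal-area with standard parallel φ₀, h = cos φ / cos φ₀ and k = cos φ₀ / cos φ, so h·k = 1.
At 32.4°: h = 0.8443, k = 1.184; principal scales a = 1.184, b = 0.8443.
sin(ω/2) = (a − b)/(a + b) = 0.3400/2.029 = 0.1676, so ω = 2 arcsin(0.1676) ≈ 19.3°.

19.3°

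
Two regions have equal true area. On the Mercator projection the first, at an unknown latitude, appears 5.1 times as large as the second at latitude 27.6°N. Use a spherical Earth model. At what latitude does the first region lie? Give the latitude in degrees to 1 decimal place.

66.9°

Mercator areal scale is sec²φ, so apparent-area ratio = sec²φ₁ / sec²φ₂ = cos²φ₂ / cos²φ₁.
cos²φ₂ / cos²φ₁ = 5.1  ⇒  cos φ₁ = cos 27.6° / √5.1 = 0.8862/2.258 = 0.3924.
φ₁ = arccos(0.3924) ≈ 66.9°.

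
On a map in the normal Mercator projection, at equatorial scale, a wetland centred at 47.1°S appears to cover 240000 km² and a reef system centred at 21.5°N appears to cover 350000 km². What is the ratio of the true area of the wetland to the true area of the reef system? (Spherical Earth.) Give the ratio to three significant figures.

On Mercator the areal scale is sec²φ, so true area = apparent × cos²φ.
True area of wetland: 240000 × cos²(47.1°) = 240000 × 0.4634 = 111200 km².
True area of reef system: 350000 × cos²(21.5°) = 350000 × 0.8657 = 303000 km².
Ratio = 111200 / 303000 ≈ 0.367.

0.367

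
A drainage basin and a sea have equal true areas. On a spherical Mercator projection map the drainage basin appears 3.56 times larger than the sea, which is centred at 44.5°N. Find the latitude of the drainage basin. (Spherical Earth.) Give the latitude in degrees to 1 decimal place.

67.8°

On Mercator, (apparent₁)/(apparent₂) = sec²φ₁ / sec²φ₂ when true areas are equal.
cos²φ₂ / cos²φ₁ = 3.56  ⇒  cos φ₁ = cos 44.5° / √3.56 = 0.7133/1.887 = 0.3780.
φ₁ = arccos(0.3780) ≈ 67.8°.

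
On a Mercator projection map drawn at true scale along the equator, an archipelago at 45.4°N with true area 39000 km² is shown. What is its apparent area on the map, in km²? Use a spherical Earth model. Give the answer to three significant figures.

79100 km²

Mercator is conformal, so the point scale is isotropic: h = k = sec φ = 1/cos φ.
Areal scale = k² = sec²φ = 1/cos²(45.4°) = 1/0.7022² = 2.028.
Apparent area = 39000 × 2.028 ≈ 79100 km².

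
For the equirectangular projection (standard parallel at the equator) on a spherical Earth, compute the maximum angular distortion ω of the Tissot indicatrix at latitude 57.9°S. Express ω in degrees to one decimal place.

In the plate carrée (x = Rλ, y = Rφ), meridians are true-scale (h = 1) and parallels are stretched by k = sec φ.
At 57.9°: h = 1.000, k = 1.882; principal scales a = 1.882, b = 1.000.
sin(ω/2) = (a − b)/(a + b) = 0.8818/2.882 = 0.3060, so ω = 2 arcsin(0.3060) ≈ 35.6°.

35.6°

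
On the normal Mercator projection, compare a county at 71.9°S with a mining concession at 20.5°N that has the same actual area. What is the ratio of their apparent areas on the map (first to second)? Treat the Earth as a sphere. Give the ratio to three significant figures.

9.09

Mercator is conformal with k = sec φ, so areal scale = k² = sec²φ.
At 71.9°: sec²(71.9°) = 1/0.3107² = 10.36.
At 20.5°: sec²(20.5°) = 1/0.9367² = 1.140.
Ratio = 10.36/1.140 = cos²(20.5°)/cos²(71.9°) ≈ 9.09.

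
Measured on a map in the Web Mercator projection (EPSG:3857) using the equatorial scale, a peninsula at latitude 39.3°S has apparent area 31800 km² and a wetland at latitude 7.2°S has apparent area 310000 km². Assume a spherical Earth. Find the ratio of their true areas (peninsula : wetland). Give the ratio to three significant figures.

Mercator's areal exaggeration is sec²φ; hence true area = (apparent area) · cos²φ.
True area of peninsula: 31800 × cos²(39.3°) = 31800 × 0.5988 = 19040 km².
True area of wetland: 310000 × cos²(7.2°) = 310000 × 0.9843 = 305100 km².
Ratio = 19040 / 305100 ≈ 0.0624.

0.0624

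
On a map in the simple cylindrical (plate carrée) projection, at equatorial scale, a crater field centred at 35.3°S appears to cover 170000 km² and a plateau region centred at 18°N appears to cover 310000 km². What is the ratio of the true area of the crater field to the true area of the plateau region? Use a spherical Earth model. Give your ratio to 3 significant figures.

0.471

Plate carrée has h = 1 and k = sec φ, giving areal scale sec φ; true area = (apparent area) · cos φ.
True area of crater field: 170000 × cos(35.3°) = 170000 × 0.8161 = 138700 km².
True area of plateau region: 310000 × cos(18°) = 310000 × 0.9511 = 294800 km².
Ratio = 138700 / 294800 ≈ 0.471.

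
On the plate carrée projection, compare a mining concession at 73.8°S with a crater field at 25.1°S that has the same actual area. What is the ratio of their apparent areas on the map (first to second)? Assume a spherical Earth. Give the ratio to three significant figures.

3.25

Plate carrée maps x = Rλ, y = Rφ. The meridian scale is h = 1 and the parallel scale is k = 1/cos φ = sec φ.
Areal scale at 73.8°: h·k = 1.000 × 3.584 = 3.584.
Areal scale at 25.1°: h·k = 1.000 × 1.104 = 1.104.
Ratio = 3.584/1.104 ≈ 3.25.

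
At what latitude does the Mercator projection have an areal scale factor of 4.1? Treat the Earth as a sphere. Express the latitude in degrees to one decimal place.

Mercator areal scale is sec²φ.
sec²φ = 4.1  ⇒  cos²φ = 0.2439  ⇒  cos φ = 0.4939.
φ = arccos(0.4939) ≈ 60.4°.

60.4°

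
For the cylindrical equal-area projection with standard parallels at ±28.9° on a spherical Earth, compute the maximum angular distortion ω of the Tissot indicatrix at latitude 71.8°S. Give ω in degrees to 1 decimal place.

101.5°

A cylindrical equal-area projection with standard parallel φ₀ has meridian scale h = cos φ / cos φ₀ and parallel scale k = cos φ₀ / cos φ (so areas are preserved, h·k = 1).
At 71.8°: h = 0.3568, k = 2.803; principal scales a = 2.803, b = 0.3568.
sin(ω/2) = (a − b)/(a + b) = 2.446/3.160 = 0.7742, so ω = 2 arcsin(0.7742) ≈ 101.5°.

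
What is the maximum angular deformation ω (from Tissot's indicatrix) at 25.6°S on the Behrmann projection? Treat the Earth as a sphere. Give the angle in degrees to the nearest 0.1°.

4.6°

The Behrmann projection is cylindrical equal-area with φ₀ = 30°. For cylindrical equal-area with standard parallel φ₀, h = cos φ / cos φ₀ and k = cos φ₀ / cos φ, so h·k = 1.
At 25.6°: h = 1.041, k = 0.9603; principal scales a = 1.041, b = 0.9603.
sin(ω/2) = (a − b)/(a + b) = 0.08105/2.002 = 0.04049, so ω = 2 arcsin(0.04049) ≈ 4.6°.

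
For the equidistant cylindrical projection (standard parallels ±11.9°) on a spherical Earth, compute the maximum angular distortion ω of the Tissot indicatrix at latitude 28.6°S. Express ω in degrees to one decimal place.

With standard parallel φ₀ = 11.9°, the equirectangular projection gives x = Rλ cos φ₀, y = Rφ, so h = 1 and k = cos 11.9° / cos φ.
At 28.6°: h = 1.000, k = 1.114; principal scales a = 1.114, b = 1.000.
sin(ω/2) = (a − b)/(a + b) = 0.1145/2.114 = 0.05415, so ω = 2 arcsin(0.05415) ≈ 6.2°.

6.2°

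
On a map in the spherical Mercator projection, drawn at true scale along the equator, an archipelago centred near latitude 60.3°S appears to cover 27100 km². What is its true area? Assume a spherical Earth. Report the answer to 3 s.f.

Mercator is conformal, so the point scale is isotropic: h = k = sec φ = 1/cos φ.
Areal scale = k² = sec²φ = 1/cos²(60.3°) = 1/0.4955² = 4.074.
True area = apparent / (areal scale) = 27100 / 4.074 ≈ 6650 km².

6650 km²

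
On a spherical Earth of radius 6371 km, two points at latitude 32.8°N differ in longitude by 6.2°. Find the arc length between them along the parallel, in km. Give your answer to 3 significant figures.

579 km

Arc length along a parallel = R cos φ · Δλ (with Δλ in radians).
= 6371 × cos 32.8° × (6.2° × π/180) = 6371 × 0.8406 × 0.1082 ≈ 579 km.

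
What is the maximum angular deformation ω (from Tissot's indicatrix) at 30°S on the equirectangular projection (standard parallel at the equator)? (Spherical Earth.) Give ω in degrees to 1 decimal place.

In the plate carrée (x = Rλ, y = Rφ), meridians are true-scale (h = 1) and parallels are stretched by k = sec φ.
At 30°: h = 1.000, k = 1.155; principal scales a = 1.155, b = 1.000.
sin(ω/2) = (a − b)/(a + b) = 0.1547/2.155 = 0.07180, so ω = 2 arcsin(0.07180) ≈ 8.2°.

8.2°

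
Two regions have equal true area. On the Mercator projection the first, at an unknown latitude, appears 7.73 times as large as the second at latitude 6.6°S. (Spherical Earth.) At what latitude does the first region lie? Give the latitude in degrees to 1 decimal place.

69.1°

Mercator areal scale is sec²φ, so apparent-area ratio = sec²φ₁ / sec²φ₂ = cos²φ₂ / cos²φ₁.
cos²φ₂ / cos²φ₁ = 7.73  ⇒  cos φ₁ = cos 6.6° / √7.73 = 0.9934/2.780 = 0.3573.
φ₁ = arccos(0.3573) ≈ 69.1°.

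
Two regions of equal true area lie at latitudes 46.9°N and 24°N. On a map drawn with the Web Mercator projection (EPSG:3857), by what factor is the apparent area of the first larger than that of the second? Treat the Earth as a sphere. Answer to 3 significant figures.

On Mercator, area is exaggerated by sec²φ = 1/cos²φ.
At 46.9°: sec²(46.9°) = 1/0.6833² = 2.142.
At 24°: sec²(24°) = 1/0.9135² = 1.198.
Ratio = 2.142/1.198 = cos²(24°)/cos²(46.9°) ≈ 1.79.

1.79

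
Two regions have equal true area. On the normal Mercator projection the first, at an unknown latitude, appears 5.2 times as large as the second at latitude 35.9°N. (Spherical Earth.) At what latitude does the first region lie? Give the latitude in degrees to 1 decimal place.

On Mercator, (apparent₁)/(apparent₂) = sec²φ₁ / sec²φ₂ when true areas are equal.
cos²φ₂ / cos²φ₁ = 5.2  ⇒  cos φ₁ = cos 35.9° / √5.2 = 0.8100/2.280 = 0.3552.
φ₁ = arccos(0.3552) ≈ 69.2°.

69.2°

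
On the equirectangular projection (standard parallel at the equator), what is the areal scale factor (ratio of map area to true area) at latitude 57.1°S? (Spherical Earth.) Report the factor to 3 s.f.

In the plate carrée (x = Rλ, y = Rφ), meridians are true-scale (h = 1) and parallels are stretched by k = sec φ.
Areal scale = h·k = 1 × sec φ; at 57.1°, h = 1.000, k = 1.841, so h·k = 1.841.

1.84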